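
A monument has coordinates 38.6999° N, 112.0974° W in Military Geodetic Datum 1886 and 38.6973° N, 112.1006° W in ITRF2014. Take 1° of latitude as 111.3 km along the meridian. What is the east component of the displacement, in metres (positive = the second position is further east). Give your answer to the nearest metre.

Δφ = 38.6973° − 38.6999° = -0.0026°; Δλ = -112.1006° − -112.0974° = -0.0032°.
ΔN = Δφ × 111300 = -289.4 m; ΔE = Δλ × 111300 × cos(38.6999°) = -0.0032 × 111300 × 0.780431 = -278.0 m.

ΔE = -278 m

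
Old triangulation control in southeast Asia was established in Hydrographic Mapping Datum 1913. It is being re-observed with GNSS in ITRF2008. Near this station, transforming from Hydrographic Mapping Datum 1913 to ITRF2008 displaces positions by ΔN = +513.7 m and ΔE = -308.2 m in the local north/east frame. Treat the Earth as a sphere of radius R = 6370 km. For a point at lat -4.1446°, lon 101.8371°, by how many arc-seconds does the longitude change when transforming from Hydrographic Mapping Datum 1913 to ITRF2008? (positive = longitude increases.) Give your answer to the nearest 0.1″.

Δλ = -10.0″

At latitude -4.1446°, cos φ = 0.997385.
One radian of longitude at latitude φ spans R cos φ, so Δλ = ΔE / (R cos φ) = -308.2 / (6370000 × 0.997385) = -4.8510e-05 rad = -10.006″.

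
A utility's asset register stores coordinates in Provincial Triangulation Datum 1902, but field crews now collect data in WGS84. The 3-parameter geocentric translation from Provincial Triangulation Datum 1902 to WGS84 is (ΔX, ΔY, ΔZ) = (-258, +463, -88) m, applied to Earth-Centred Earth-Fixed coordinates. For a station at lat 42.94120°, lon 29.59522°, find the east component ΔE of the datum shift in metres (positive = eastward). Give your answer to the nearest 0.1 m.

At φ = 42.94120°, λ = 29.59522°: sin φ = 0.681247, cos φ = 0.732053, sin λ = 0.493869, cos λ = 0.869536.
ΔE = −sin λ·ΔX + cos λ·ΔY = −(0.493869)·(-258) + (0.869536)·(463) = 530.01 m.

ΔE = 530.0 m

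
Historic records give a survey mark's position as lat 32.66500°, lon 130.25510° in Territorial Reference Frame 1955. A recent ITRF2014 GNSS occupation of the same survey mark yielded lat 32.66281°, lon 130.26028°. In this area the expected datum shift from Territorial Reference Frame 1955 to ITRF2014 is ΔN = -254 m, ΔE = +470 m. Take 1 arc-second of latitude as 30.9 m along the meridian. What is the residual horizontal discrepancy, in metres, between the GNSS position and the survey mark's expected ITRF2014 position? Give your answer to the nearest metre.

Observed coordinate differences: Δφ = -0.00219°, Δλ = +0.00518°.
Converting to metres (1° lat = 111240 m, cos φ = 0.841841): observed ΔN = -243.6 m, observed ΔE = 485.1 m.
Subtracting the expected shift leaves a residual of -243.6 − (-254) = 10.4 m north and 485.1 − (470) = 15.1 m east.
Residual distance = √(10.4² + 15.1²) = 18.3 m.

18 m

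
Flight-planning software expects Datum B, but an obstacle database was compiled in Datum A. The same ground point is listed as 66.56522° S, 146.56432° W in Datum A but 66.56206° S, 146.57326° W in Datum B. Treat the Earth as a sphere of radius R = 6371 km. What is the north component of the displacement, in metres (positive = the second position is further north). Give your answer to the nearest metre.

ΔN = 351 m

Δφ = -66.56206° − -66.56522° = +0.00316°; Δλ = -146.57326° − -146.56432° = -0.00894°.
1° along a meridian = πR/180 = 111195 m.
ΔN = Δφ × 111195 = 351.4 m; ΔE = Δλ × 111195 × cos(-66.56522°) = -0.00894 × 111195 × 0.397705 = -395.4 m.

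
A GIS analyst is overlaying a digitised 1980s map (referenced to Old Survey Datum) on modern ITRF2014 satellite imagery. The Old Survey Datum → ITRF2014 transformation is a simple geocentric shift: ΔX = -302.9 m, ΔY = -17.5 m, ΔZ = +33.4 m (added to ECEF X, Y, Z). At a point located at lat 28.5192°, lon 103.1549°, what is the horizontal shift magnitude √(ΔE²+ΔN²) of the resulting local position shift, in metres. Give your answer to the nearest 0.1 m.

299.0 m

The local east axis at (φ, λ) is (−sin λ, cos λ, 0), so ΔE = −sin(103.1549°)·(-302.9) + cos(103.1549°)·(-17.5) = 298.93 m.
The local north axis is (−sin φ cos λ, −sin φ sin λ, cos φ), giving ΔN = -32.913 + 8.136 + 29.347 = 4.57 m.
Horizontal magnitude = √(ΔE² + ΔN²) = √(298.93² + 4.57²) = 298.97 m.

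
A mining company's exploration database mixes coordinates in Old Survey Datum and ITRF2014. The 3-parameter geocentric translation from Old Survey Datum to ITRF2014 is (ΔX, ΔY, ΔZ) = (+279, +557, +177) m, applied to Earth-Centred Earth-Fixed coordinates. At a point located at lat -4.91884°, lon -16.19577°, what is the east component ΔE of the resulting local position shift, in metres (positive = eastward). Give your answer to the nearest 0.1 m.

ΔE = 612.7 m

The local east axis at (φ, λ) is (−sin λ, cos λ, 0), so ΔE = −sin(-16.19577°)·279 + cos(-16.19577°)·557 = 612.71 m.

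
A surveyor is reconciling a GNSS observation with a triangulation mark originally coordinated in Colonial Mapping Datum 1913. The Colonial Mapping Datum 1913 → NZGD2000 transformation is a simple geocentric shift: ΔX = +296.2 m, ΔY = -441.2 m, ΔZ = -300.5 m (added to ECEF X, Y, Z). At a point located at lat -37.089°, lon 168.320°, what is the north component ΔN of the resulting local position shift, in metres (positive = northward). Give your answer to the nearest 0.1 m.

At φ = -37.089°, λ = 168.320°: sin φ = -0.603055, cos φ = 0.797700, sin λ = 0.202445, cos λ = -0.979294.
ΔN = −sin φ cos λ·ΔX − sin φ sin λ·ΔY + cos φ·ΔZ = −(-0.603055)(-0.979294)(296.2) − (-0.603055)(0.202445)(-441.2) + (0.797700)(-300.5) = -468.50 m.

ΔN = -468.5 m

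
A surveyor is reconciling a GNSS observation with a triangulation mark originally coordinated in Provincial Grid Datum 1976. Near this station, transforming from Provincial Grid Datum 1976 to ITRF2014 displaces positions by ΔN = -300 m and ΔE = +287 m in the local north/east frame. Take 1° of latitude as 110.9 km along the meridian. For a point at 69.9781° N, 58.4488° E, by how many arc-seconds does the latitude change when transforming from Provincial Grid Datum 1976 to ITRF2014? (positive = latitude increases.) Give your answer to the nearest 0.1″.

Δφ = -9.7″

1° of latitude = 110.9 km, so Δφ = -300.0 / 110900 = -0.0027051° = -9.739″.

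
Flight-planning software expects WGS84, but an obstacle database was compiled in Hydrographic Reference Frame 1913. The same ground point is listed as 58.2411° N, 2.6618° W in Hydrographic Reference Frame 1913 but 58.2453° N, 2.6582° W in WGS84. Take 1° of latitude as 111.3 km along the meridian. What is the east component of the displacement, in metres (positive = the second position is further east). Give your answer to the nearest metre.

Δφ = 58.2453° − 58.2411° = +0.0042°; Δλ = -2.6582° − -2.6618° = +0.0036°.
ΔN = Δφ × 111300 = 467.5 m; ΔE = Δλ × 111300 × cos(58.2411°) = +0.0036 × 111300 × 0.526346 = 210.9 m.

ΔE = 211 m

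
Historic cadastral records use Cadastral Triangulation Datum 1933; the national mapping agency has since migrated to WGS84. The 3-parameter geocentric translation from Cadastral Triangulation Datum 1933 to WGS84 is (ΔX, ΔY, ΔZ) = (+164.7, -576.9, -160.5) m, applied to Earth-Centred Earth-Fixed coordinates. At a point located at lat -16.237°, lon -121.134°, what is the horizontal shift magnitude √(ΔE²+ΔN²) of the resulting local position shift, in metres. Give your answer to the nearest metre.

441 m

At φ = -16.237°, λ = -121.134°: sin φ = -0.279611, cos φ = 0.960113, sin λ = -0.855960, cos λ = -0.517041.
ΔE = −sin λ·ΔX + cos λ·ΔY = −(-0.855960)·(164.7) + (-0.517041)·(-576.9) = 439.26 m.
ΔN = −sin φ cos λ·ΔX − sin φ sin λ·ΔY + cos φ·ΔZ = −(-0.279611)(-0.517041)(164.7) − (-0.279611)(-0.855960)(-576.9) + (0.960113)(-160.5) = -39.84 m.
Horizontal magnitude = √(ΔE² + ΔN²) = √(439.26² + (-39.84)²) = 441.06 m.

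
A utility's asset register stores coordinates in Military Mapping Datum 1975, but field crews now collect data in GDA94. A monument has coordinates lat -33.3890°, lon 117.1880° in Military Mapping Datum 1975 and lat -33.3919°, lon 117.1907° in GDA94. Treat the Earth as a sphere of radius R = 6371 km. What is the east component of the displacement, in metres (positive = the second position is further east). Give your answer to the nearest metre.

Δφ = -33.3919° − -33.3890° = -0.0029°; Δλ = 117.1907° − 117.1880° = +0.0027°.
1° along a meridian = πR/180 = 111195 m.
ΔN = Δφ × 111195 = -322.5 m; ΔE = Δλ × 111195 × cos(-33.3890°) = +0.0027 × 111195 × 0.834954 = 250.7 m.

ΔE = 251 m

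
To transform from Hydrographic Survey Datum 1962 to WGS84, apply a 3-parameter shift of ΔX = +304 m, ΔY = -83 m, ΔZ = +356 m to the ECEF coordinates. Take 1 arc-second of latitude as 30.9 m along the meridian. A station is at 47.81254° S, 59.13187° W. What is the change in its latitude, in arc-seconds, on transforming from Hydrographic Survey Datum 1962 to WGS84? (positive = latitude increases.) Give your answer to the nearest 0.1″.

Δφ = 13.2″

sin φ = -0.740952, cos φ = 0.671558, sin λ = -0.858350, cos λ = 0.513064.
North component: ΔN = −sin φ cos λ·ΔX − sin φ sin λ·ΔY + cos φ·ΔZ = −(-0.740952)(0.513064)(304) − (-0.740952)(-0.858350)(-83) + (0.671558)(356) = 407.43 m.
1° of latitude spans 3600 × 30.90 = 111240 m, so Δφ = 407.43 / 111240 × 3600 = 13.185″.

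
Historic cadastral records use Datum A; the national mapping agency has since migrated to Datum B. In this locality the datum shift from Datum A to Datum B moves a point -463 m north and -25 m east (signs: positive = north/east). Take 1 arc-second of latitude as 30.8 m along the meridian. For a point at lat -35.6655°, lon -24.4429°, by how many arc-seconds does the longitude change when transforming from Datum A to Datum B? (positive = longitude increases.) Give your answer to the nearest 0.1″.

At latitude -35.6655°, cos φ = 0.812435.
1″ of longitude at this latitude = 30.80 × cos φ = 25.0230 m, so Δλ = -25.0 / 25.0230 = -0.999″.

Δλ = -1.0″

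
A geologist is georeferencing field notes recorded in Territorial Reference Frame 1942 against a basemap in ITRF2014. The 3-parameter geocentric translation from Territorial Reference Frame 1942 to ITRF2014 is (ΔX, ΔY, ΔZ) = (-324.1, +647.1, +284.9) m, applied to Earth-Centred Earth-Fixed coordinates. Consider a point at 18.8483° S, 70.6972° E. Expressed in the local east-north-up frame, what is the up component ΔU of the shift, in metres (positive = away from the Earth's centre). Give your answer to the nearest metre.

ΔU = 385 m

At φ = -18.8483°, λ = 70.6972°: sin φ = -0.323064, cos φ = 0.946377, sin λ = 0.943785, cos λ = 0.330561.
ΔU = cos φ cos λ·ΔX + cos φ sin λ·ΔY + sin φ·ΔZ = (0.946377)(0.330561)(-324.1) + (0.946377)(0.943785)(647.1) + (-0.323064)(284.9) = 384.54 m.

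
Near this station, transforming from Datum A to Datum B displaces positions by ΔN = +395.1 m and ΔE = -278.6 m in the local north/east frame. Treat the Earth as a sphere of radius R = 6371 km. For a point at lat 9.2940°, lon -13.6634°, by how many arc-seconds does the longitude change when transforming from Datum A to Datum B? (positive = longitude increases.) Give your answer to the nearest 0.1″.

At latitude 9.2940°, cos φ = 0.986873.
One radian of longitude at latitude φ spans R cos φ, so Δλ = ΔE / (R cos φ) = -278.6 / (6371000 × 0.986873) = -4.4311e-05 rad = -9.140″.

Δλ = -9.1″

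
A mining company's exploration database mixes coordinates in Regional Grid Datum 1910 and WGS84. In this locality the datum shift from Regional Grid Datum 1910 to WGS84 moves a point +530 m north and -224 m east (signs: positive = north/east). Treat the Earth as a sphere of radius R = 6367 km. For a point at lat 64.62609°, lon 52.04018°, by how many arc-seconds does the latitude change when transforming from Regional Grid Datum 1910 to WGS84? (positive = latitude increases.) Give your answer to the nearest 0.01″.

Δφ = 17.17″

On a sphere of radius R, 1 rad of latitude = R, so Δφ = ΔN / R = 530.0 / 6367000 = 8.3242e-05 rad = 17.170″.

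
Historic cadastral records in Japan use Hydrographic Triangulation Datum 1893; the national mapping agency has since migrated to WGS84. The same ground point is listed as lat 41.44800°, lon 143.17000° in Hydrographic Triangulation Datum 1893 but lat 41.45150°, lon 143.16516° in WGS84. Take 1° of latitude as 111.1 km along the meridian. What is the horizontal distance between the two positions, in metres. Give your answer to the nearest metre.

560 m

Δφ = 41.45150° − 41.44800° = +0.00350°; Δλ = 143.16516° − 143.17000° = -0.00484°.
ΔN = Δφ × 111100 = 388.9 m; ΔE = Δλ × 111100 × cos(41.44800°) = -0.00484 × 111100 × 0.749557 = -403.1 m.
Distance = √(ΔE² + ΔN²) = √((-403.1)² + 388.9²) = 560.1 m.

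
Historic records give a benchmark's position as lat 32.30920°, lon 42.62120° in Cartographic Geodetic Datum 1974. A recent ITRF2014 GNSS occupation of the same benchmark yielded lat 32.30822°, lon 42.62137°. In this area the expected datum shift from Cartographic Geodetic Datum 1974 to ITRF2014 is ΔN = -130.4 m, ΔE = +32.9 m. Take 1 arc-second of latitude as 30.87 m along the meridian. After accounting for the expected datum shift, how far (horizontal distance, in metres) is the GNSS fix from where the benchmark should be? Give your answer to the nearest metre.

Observed coordinate differences: Δφ = -0.00098°, Δλ = +0.00017°.
Converting to metres (1° lat = 111132 m, cos φ = 0.845176): observed ΔN = -108.9 m, observed ΔE = 16.0 m.
Subtracting the expected shift leaves a residual of -108.9 − (-130.4) = 21.5 m north and 16.0 − (32.9) = -16.9 m east.
Residual distance = √(21.5² + (-16.9)²) = 27.4 m.

27 m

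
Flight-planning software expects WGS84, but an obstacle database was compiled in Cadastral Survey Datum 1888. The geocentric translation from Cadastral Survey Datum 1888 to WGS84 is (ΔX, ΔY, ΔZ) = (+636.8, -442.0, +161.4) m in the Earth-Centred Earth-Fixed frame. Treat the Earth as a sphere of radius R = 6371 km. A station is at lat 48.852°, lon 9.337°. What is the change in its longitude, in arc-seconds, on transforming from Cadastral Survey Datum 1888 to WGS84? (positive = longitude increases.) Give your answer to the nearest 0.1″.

Δλ = -26.5″

sin φ = 0.753012, cos φ = 0.658006, sin λ = 0.162241, cos λ = 0.986751.
East component: ΔE = −sin λ·ΔX + cos λ·ΔY = −(0.162241)(636.8) + (0.986751)(-442.0) = -539.46 m.
1° of latitude spans πR/180 = 111195 m; at latitude φ, 1° of longitude spans that × cos φ = 73167.0 m, so Δλ = -539.46 / 73167.0 × 3600 = -26.543″.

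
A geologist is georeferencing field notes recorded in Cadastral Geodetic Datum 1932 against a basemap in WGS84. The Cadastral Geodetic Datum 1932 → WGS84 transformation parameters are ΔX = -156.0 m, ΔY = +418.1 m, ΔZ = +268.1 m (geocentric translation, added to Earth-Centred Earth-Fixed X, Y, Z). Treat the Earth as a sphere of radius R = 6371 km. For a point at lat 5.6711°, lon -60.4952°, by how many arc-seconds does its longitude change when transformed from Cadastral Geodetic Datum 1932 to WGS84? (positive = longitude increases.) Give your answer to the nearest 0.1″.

sin φ = 0.098818, cos φ = 0.995106, sin λ = -0.870314, cos λ = 0.492496.
East component: ΔE = −sin λ·ΔX + cos λ·ΔY = −(-0.870314)(-156.0) + (0.492496)(418.1) = 70.14 m.
1° of latitude spans πR/180 = 111195 m; at latitude φ, 1° of longitude spans that × cos φ = 110650.7 m, so Δλ = 70.14 / 110650.7 × 3600 = 2.282″.

Δλ = 2.3″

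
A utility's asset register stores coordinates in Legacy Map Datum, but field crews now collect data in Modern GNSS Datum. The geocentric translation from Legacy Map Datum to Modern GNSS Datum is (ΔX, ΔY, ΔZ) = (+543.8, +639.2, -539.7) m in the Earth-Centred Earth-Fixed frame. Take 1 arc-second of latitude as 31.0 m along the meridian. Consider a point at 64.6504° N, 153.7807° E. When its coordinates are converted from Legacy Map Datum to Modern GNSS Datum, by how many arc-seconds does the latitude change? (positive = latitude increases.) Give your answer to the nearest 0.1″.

Δφ = -1.5″

sin φ = 0.903712, cos φ = 0.428140, sin λ = 0.441808, cos λ = -0.897110.
North component: ΔN = −sin φ cos λ·ΔX − sin φ sin λ·ΔY + cos φ·ΔZ = −(0.903712)(-0.897110)(543.8) − (0.903712)(0.441808)(639.2) + (0.428140)(-539.7) = -45.40 m.
1° of latitude spans 3600 × 31.00 = 111600 m, so Δφ = -45.40 / 111600 × 3600 = -1.465″.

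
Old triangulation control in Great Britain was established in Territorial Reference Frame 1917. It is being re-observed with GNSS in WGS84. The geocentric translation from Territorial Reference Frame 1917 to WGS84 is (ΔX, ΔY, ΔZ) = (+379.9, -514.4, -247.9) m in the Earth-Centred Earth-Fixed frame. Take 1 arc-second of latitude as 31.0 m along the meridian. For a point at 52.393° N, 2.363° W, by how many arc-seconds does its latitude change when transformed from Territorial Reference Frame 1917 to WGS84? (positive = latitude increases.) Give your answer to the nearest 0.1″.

sin φ = 0.792215, cos φ = 0.610242, sin λ = -0.041230, cos λ = 0.999150.
North component: ΔN = −sin φ cos λ·ΔX − sin φ sin λ·ΔY + cos φ·ΔZ = −(0.792215)(0.999150)(379.9) − (0.792215)(-0.041230)(-514.4) + (0.610242)(-247.9) = -468.79 m.
1° of latitude spans 3600 × 31.00 = 111600 m, so Δφ = -468.79 / 111600 × 3600 = -15.122″.

Δφ = -15.1″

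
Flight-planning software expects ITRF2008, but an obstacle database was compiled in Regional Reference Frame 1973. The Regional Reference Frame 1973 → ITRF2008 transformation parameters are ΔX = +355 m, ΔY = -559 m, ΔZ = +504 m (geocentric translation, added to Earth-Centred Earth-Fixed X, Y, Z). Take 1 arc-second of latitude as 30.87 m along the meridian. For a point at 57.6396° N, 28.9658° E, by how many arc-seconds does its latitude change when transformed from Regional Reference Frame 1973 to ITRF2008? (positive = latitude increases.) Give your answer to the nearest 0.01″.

sin φ = 0.844698, cos φ = 0.535243, sin λ = 0.484287, cos λ = 0.874909.
North component: ΔN = −sin φ cos λ·ΔX − sin φ sin λ·ΔY + cos φ·ΔZ = −(0.844698)(0.874909)(355) − (0.844698)(0.484287)(-559) + (0.535243)(504) = 236.08 m.
1° of latitude spans 3600 × 30.87 = 111132 m, so Δφ = 236.08 / 111132 × 3600 = 7.648″.

Δφ = 7.65″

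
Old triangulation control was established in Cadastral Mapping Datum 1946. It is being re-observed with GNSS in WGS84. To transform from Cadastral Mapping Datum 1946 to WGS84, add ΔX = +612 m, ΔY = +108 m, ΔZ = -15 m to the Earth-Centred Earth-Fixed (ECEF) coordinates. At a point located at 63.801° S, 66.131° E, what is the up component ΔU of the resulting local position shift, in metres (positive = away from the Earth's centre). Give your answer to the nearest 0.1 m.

ΔU = 166.4 m

The local up (radial) axis is (cos φ cos λ, cos φ sin λ, sin φ), giving ΔU = 109.332 + 43.603 + 13.459 = 166.39 m.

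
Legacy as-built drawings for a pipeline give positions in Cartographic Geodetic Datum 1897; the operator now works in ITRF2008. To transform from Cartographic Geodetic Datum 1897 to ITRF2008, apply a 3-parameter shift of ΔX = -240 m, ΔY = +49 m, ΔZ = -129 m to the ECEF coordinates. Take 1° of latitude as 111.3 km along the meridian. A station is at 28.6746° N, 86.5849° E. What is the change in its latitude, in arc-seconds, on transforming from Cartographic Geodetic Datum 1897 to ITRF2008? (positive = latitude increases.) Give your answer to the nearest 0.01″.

sin φ = 0.479835, cos φ = 0.877359, sin λ = 0.998224, cos λ = 0.059569.
North component: ΔN = −sin φ cos λ·ΔX − sin φ sin λ·ΔY + cos φ·ΔZ = −(0.479835)(0.059569)(-240) − (0.479835)(0.998224)(49) + (0.877359)(-129) = -129.79 m.
1° of latitude spans 111300 m, so Δφ = -129.79 / 111300 × 3600 = -4.198″.

Δφ = -4.20″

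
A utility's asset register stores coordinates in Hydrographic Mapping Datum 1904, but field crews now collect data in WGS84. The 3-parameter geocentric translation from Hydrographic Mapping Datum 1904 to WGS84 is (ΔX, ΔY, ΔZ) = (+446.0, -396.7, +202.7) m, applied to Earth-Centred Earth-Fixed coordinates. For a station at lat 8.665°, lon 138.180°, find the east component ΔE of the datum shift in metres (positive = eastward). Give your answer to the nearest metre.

At φ = 8.665°, λ = 138.180°: sin φ = 0.150657, cos φ = 0.988586, sin λ = 0.666793, cos λ = -0.745243.
ΔE = −sin λ·ΔX + cos λ·ΔY = −(0.666793)·(446.0) + (-0.745243)·(-396.7) = -1.75 m.

ΔE = -2 m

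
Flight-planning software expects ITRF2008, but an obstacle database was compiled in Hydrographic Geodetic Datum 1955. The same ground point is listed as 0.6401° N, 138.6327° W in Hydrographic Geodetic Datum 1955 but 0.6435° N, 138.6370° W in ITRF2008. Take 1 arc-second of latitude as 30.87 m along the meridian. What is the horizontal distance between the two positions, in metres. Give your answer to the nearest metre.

Δφ = 0.6435° − 0.6401° = +0.0034°; Δλ = -138.6370° − -138.6327° = -0.0043°.
1° of latitude = 3600 × 30.87 = 111132 m.
ΔN = Δφ × 111132 = 377.8 m; ΔE = Δλ × 111132 × cos(0.6401°) = -0.0043 × 111132 × 0.999938 = -477.8 m.
Distance = √(ΔE² + ΔN²) = √((-477.8)² + 377.8²) = 609.2 m.

609 m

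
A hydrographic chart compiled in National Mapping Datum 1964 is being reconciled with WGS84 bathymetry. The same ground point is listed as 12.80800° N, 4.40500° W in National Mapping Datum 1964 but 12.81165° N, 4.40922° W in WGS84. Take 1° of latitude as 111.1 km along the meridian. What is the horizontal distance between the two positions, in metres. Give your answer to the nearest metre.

611 m

Δφ = 12.81165° − 12.80800° = +0.00365°; Δλ = -4.40922° − -4.40500° = -0.00422°.
ΔN = Δφ × 111100 = 405.5 m; ΔE = Δλ × 111100 × cos(12.80800°) = -0.00422 × 111100 × 0.975118 = -457.2 m.
Distance = √(ΔE² + ΔN²) = √((-457.2)² + 405.5²) = 611.1 m.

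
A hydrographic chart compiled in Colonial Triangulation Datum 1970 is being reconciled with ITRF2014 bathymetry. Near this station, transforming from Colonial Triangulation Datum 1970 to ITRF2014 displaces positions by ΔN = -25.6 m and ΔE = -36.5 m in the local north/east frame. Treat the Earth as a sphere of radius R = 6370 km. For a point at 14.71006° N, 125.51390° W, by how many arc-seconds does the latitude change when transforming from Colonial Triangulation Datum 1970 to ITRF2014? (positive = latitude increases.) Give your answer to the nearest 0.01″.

Δφ = -0.83″

On a sphere of radius R, 1 rad of latitude = R, so Δφ = ΔN / R = -25.6 / 6370000 = -4.0188e-06 rad = -0.829″.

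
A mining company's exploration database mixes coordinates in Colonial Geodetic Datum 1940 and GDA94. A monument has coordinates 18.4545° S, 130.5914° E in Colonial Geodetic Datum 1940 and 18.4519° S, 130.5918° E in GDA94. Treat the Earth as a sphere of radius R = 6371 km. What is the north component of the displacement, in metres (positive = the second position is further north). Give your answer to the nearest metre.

Δφ = -18.4519° − -18.4545° = +0.0026°; Δλ = 130.5918° − 130.5914° = +0.0004°.
1° along a meridian = πR/180 = 111195 m.
ΔN = Δφ × 111195 = 289.1 m; ΔE = Δλ × 111195 × cos(-18.4545°) = +0.0004 × 111195 × 0.948575 = 42.2 m.

ΔN = 289 m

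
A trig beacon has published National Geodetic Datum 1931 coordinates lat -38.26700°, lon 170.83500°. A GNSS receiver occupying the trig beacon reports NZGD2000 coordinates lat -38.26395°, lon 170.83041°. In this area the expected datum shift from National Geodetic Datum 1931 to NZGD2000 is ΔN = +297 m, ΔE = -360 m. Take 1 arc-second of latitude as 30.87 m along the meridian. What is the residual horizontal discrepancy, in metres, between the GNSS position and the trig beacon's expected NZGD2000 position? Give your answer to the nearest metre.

58 m

Observed coordinate differences: Δφ = +0.00305°, Δλ = -0.00459°.
Converting to metres (1° lat = 111132 m, cos φ = 0.785133): observed ΔN = 339.0 m, observed ΔE = -400.5 m.
Subtracting the expected shift leaves a residual of 339.0 − (297) = 42.0 m north and -400.5 − (-360) = -40.5 m east.
Residual distance = √(42.0² + (-40.5)²) = 58.3 m.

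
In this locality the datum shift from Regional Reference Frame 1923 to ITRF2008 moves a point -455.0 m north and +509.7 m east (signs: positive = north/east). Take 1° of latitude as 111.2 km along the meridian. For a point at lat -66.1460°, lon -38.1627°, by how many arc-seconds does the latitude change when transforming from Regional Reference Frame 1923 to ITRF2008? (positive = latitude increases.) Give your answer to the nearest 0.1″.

Δφ = -14.7″

1° of latitude = 111.2 km, so Δφ = -455.0 / 111200 = -0.0040917° = -14.730″.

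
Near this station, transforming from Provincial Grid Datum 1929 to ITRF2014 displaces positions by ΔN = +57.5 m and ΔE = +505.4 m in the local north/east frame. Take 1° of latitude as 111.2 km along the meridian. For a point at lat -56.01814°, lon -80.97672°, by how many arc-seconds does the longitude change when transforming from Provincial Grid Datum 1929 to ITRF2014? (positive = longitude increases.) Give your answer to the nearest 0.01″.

Δλ = 29.27″

At latitude -56.01814°, cos φ = 0.558930.
1° of longitude at this latitude = 111.2 × cos φ = 62.15 km, so Δλ = 505.4 / 62153.1 = 0.0081315° = 29.274″.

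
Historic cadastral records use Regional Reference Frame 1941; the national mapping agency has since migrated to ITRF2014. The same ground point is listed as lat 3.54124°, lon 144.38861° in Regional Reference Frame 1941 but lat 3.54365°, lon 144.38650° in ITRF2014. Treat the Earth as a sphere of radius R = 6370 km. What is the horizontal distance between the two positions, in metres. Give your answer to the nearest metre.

Δφ = 3.54365° − 3.54124° = +0.00241°; Δλ = 144.38650° − 144.38861° = -0.00211°.
1° along a meridian = πR/180 = 111177 m.
ΔN = Δφ × 111177 = 267.9 m; ΔE = Δλ × 111177 × cos(3.54124°) = -0.00211 × 111177 × 0.998091 = -234.1 m.
Distance = √(ΔE² + ΔN²) = √((-234.1)² + 267.9²) = 355.8 m.

356 m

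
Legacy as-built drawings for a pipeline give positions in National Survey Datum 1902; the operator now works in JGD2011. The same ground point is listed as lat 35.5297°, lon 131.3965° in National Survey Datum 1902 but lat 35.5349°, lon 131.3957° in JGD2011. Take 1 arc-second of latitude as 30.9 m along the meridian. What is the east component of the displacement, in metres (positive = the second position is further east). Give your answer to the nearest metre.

ΔE = -72 m

Δφ = 35.5349° − 35.5297° = +0.0052°; Δλ = 131.3957° − 131.3965° = -0.0008°.
1° of latitude = 3600 × 30.90 = 111240 m.
ΔN = Δφ × 111240 = 578.4 m; ΔE = Δλ × 111240 × cos(35.5297°) = -0.0008 × 111240 × 0.813814 = -72.4 m.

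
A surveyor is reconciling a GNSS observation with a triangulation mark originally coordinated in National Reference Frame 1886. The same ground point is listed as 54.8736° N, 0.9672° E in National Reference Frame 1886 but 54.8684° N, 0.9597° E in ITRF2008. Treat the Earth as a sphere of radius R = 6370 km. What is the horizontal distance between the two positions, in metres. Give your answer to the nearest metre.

Δφ = 54.8684° − 54.8736° = -0.0052°; Δλ = 0.9597° − 0.9672° = -0.0075°.
1° along a meridian = πR/180 = 111177 m.
ΔN = Δφ × 111177 = -578.1 m; ΔE = Δλ × 111177 × cos(54.8736°) = -0.0075 × 111177 × 0.575382 = -479.8 m.
Distance = √(ΔE² + ΔN²) = √((-479.8)² + (-578.1)²) = 751.3 m.

751 m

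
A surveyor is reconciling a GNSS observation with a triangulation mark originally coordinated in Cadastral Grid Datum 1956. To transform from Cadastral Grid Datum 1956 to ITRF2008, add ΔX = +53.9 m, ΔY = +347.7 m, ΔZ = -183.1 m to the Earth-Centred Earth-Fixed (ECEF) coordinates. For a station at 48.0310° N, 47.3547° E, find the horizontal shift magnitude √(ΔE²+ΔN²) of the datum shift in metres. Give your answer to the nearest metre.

The local east axis at (φ, λ) is (−sin λ, cos λ, 0), so ΔE = −sin(47.3547°)·53.9 + cos(47.3547°)·347.7 = 195.91 m.
The local north axis is (−sin φ cos λ, −sin φ sin λ, cos φ), giving ΔN = -27.149 − 190.155 − 122.444 = -339.75 m.
Horizontal magnitude = √(ΔE² + ΔN²) = √(195.91² + (-339.75)²) = 392.18 m.

392 m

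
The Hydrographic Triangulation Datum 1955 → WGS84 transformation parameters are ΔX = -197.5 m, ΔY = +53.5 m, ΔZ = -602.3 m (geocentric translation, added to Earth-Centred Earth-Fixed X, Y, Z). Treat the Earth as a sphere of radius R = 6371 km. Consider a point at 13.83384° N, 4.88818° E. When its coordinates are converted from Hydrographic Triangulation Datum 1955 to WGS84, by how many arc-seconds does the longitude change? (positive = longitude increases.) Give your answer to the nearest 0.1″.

Δλ = 2.3″

sin φ = 0.239107, cos φ = 0.970993, sin λ = 0.085211, cos λ = 0.996363.
East component: ΔE = −sin λ·ΔX + cos λ·ΔY = −(0.085211)(-197.5) + (0.996363)(53.5) = 70.13 m.
1° of latitude spans πR/180 = 111195 m; at latitude φ, 1° of longitude spans that × cos φ = 107969.5 m, so Δλ = 70.13 / 107969.5 × 3600 = 2.338″.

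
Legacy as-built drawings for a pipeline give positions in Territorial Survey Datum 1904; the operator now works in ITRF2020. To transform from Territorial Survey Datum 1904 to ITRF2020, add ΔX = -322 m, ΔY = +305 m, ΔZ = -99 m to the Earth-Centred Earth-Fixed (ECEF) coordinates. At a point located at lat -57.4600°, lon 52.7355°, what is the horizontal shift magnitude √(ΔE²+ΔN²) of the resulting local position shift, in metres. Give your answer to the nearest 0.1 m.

The local east axis at (φ, λ) is (−sin λ, cos λ, 0), so ΔE = −sin(52.7355°)·(-322) + cos(52.7355°)·305 = 440.94 m.
The local north axis is (−sin φ cos λ, −sin φ sin λ, cos φ), giving ΔN = -164.362 + 204.629 − 53.251 = -12.98 m.
Horizontal magnitude = √(ΔE² + ΔN²) = √(440.94² + (-12.98)²) = 441.13 m.

441.1 m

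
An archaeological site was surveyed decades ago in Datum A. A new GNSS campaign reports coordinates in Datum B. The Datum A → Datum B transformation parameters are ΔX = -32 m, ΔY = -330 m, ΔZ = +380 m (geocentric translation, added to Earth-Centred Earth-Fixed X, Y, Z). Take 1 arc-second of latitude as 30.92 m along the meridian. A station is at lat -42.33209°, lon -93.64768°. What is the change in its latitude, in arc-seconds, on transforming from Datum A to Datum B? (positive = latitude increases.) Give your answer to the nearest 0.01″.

Δφ = 16.30″

sin φ = -0.673427, cos φ = 0.739254, sin λ = -0.997974, cos λ = -0.063621.
North component: ΔN = −sin φ cos λ·ΔX − sin φ sin λ·ΔY + cos φ·ΔZ = −(-0.673427)(-0.063621)(-32) − (-0.673427)(-0.997974)(-330) + (0.739254)(380) = 504.07 m.
1° of latitude spans 3600 × 30.92 = 111312 m, so Δφ = 504.07 / 111312 × 3600 = 16.302″.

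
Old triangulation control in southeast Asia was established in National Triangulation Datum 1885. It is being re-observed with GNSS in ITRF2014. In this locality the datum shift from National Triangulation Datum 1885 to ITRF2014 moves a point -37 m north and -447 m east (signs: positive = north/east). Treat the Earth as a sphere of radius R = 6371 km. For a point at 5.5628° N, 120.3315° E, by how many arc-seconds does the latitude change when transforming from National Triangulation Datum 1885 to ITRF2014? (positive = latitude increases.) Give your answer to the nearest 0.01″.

On a sphere of radius R, 1 rad of latitude = R, so Δφ = ΔN / R = -37.0 / 6371000 = -5.8076e-06 rad = -1.198″.

Δφ = -1.20″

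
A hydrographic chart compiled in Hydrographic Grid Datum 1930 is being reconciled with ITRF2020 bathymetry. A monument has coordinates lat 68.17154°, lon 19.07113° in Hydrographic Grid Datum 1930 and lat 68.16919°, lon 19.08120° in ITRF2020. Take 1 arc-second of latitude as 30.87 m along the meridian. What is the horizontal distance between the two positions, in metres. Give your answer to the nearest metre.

Δφ = 68.16919° − 68.17154° = -0.00235°; Δλ = 19.08120° − 19.07113° = +0.01007°.
1° of latitude = 3600 × 30.87 = 111132 m.
ΔN = Δφ × 111132 = -261.2 m; ΔE = Δλ × 111132 × cos(68.17154°) = +0.01007 × 111132 × 0.371829 = 416.1 m.
Distance = √(ΔE² + ΔN²) = √(416.1² + (-261.2)²) = 491.3 m.

491 m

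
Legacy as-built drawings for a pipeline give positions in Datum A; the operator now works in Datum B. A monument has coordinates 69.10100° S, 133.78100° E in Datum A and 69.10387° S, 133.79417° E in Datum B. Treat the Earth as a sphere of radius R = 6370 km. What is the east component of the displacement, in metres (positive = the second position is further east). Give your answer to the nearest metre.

ΔE = 522 m

Δφ = -69.10387° − -69.10100° = -0.00287°; Δλ = 133.79417° − 133.78100° = +0.01317°.
1° along a meridian = πR/180 = 111177 m.
ΔN = Δφ × 111177 = -319.1 m; ΔE = Δλ × 111177 × cos(-69.10100°) = +0.01317 × 111177 × 0.356722 = 522.3 m.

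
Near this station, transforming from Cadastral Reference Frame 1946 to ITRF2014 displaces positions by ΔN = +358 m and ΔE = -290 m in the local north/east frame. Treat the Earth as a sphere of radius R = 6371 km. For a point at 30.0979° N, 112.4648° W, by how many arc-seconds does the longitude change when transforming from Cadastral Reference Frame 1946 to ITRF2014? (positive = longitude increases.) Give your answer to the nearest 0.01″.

Δλ = -10.85″

At latitude 30.0979°, cos φ = 0.865170.
One radian of longitude at latitude φ spans R cos φ, so Δλ = ΔE / (R cos φ) = -290.0 / (6371000 × 0.865170) = -5.2613e-05 rad = -10.852″.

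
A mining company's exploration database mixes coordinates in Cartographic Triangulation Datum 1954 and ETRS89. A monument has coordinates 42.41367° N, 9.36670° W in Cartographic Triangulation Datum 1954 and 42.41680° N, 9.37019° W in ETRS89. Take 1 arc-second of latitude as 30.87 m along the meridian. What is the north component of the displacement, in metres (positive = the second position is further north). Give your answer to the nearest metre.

Δφ = 42.41680° − 42.41367° = +0.00313°; Δλ = -9.37019° − -9.36670° = -0.00349°.
1° of latitude = 3600 × 30.87 = 111132 m.
ΔN = Δφ × 111132 = 347.8 m; ΔE = Δλ × 111132 × cos(42.41367°) = -0.00349 × 111132 × 0.738294 = -286.3 m.

ΔN = 348 m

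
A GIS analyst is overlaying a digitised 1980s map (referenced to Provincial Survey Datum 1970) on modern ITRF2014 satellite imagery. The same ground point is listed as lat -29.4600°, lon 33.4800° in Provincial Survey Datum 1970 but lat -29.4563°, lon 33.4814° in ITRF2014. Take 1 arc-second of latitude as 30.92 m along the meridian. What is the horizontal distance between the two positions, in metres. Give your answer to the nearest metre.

434 m

Δφ = -29.4563° − -29.4600° = +0.0037°; Δλ = 33.4814° − 33.4800° = +0.0014°.
1° of latitude = 3600 × 30.92 = 111312 m.
ΔN = Δφ × 111312 = 411.9 m; ΔE = Δλ × 111312 × cos(-29.4600°) = +0.0014 × 111312 × 0.870699 = 135.7 m.
Distance = √(ΔE² + ΔN²) = √(135.7² + 411.9²) = 433.6 m.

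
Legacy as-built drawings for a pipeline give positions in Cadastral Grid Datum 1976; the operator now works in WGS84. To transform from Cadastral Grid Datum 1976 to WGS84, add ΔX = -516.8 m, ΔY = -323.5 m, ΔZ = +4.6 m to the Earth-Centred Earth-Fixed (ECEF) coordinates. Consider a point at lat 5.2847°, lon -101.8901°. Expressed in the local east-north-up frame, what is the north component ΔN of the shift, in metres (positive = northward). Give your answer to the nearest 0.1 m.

The local north axis is (−sin φ cos λ, −sin φ sin λ, cos φ), giving ΔN = -9.807 − 29.157 + 4.580 = -34.38 m.

ΔN = -34.4 m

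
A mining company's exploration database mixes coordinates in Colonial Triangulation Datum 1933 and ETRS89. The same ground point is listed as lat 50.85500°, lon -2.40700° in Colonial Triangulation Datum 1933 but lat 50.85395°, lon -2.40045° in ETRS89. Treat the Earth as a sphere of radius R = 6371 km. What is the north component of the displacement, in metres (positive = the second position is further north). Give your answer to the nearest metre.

ΔN = -117 m

Δφ = 50.85395° − 50.85500° = -0.00105°; Δλ = -2.40045° − -2.40700° = +0.00655°.
1° along a meridian = πR/180 = 111195 m.
ΔN = Δφ × 111195 = -116.8 m; ΔE = Δλ × 111195 × cos(50.85500°) = +0.00655 × 111195 × 0.631285 = 459.8 m.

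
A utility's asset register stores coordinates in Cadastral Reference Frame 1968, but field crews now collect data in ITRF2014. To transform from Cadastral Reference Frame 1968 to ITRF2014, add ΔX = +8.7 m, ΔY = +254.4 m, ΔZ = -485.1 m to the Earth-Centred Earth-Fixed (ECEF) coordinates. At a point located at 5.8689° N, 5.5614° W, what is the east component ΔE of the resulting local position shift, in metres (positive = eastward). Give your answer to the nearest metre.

ΔE = 254 m

The local east axis at (φ, λ) is (−sin λ, cos λ, 0), so ΔE = −sin(-5.5614°)·8.7 + cos(-5.5614°)·254.4 = 254.05 m.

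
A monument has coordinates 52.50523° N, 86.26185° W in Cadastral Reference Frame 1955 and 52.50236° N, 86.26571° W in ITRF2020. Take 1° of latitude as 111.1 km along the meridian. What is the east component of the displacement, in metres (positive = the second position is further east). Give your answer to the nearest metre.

Δφ = 52.50236° − 52.50523° = -0.00287°; Δλ = -86.26571° − -86.26185° = -0.00386°.
ΔN = Δφ × 111100 = -318.9 m; ΔE = Δλ × 111100 × cos(52.50523°) = -0.00386 × 111100 × 0.608689 = -261.0 m.

ΔE = -261 m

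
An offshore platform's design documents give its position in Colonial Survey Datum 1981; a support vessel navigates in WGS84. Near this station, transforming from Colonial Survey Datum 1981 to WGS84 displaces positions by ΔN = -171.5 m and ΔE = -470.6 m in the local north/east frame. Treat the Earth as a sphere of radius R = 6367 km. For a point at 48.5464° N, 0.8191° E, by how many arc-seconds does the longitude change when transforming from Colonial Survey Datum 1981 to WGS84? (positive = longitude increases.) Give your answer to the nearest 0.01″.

At latitude 48.5464°, cos φ = 0.662013.
One radian of longitude at latitude φ spans R cos φ, so Δλ = ΔE / (R cos φ) = -470.6 / (6367000 × 0.662013) = -1.1165e-04 rad = -23.029″.

Δλ = -23.03″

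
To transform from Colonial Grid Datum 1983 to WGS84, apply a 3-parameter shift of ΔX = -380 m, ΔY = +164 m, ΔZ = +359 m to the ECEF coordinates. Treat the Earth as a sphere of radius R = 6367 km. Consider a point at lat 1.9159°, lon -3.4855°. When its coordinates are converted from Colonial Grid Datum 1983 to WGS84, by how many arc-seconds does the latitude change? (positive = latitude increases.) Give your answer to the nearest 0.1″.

sin φ = 0.033433, cos φ = 0.999441, sin λ = -0.060796, cos λ = 0.998150.
North component: ΔN = −sin φ cos λ·ΔX − sin φ sin λ·ΔY + cos φ·ΔZ = −(0.033433)(0.998150)(-380) − (0.033433)(-0.060796)(164) + (0.999441)(359) = 371.81 m.
1° of latitude spans πR/180 = 111125 m, so Δφ = 371.81 / 111125 × 3600 = 12.045″.

Δφ = 12.0″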